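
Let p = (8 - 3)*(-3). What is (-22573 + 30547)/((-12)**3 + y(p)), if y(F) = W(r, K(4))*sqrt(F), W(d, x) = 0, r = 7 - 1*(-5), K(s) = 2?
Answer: -443/96 ≈ -4.6146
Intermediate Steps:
r = 12 (r = 7 + 5 = 12)
p = -15 (p = 5*(-3) = -15)
y(F) = 0 (y(F) = 0*sqrt(F) = 0)
(-22573 + 30547)/((-12)**3 + y(p)) = (-22573 + 30547)/((-12)**3 + 0) = 7974/(-1728 + 0) = 7974/(-1728) = 7974*(-1/1728) = -443/96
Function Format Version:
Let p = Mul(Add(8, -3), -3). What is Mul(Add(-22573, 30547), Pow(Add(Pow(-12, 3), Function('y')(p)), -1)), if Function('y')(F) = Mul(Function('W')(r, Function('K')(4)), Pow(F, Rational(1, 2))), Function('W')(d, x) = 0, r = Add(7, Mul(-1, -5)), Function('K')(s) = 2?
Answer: Rational(-443, 96) ≈ -4.6146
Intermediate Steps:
r = 12 (r = Add(7, 5) = 12)
p = -15 (p = Mul(5, -3) = -15)
Function('y')(F) = 0 (Function('y')(F) = Mul(0, Pow(F, Rational(1, 2))) = 0)
Mul(Add(-22573, 30547), Pow(Add(Pow(-12, 3), Function('y')(p)), -1)) = Mul(Add(-22573, 30547), Pow(Add(Pow(-12, 3), 0), -1)) = Mul(7974, Pow(Add(-1728, 0), -1)) = Mul(7974, Pow(-1728, -1)) = Mul(7974, Rational(-1, 1728)) = Rational(-443, 96)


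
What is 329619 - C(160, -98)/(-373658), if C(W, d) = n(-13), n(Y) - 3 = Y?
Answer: 61582388146/186829 ≈ 3.2962e+5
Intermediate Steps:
n(Y) = 3 + Y
C(W, d) = -10 (C(W, d) = 3 - 13 = -10)
329619 - C(160, -98)/(-373658) = 329619 - (-10)/(-373658) = 329619 - (-10)*(-1)/373658 = 329619 - 1*5/186829 = 329619 - 5/186829 = 61582388146/186829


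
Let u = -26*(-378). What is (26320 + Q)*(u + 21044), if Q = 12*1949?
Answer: 1534585376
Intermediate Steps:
Q = 23388
u = 9828
(26320 + Q)*(u + 21044) = (26320 + 23388)*(9828 + 21044) = 49708*30872 = 1534585376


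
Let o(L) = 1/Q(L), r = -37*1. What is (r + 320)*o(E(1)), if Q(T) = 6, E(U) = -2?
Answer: 283/6 ≈ 47.167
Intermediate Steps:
r = -37
o(L) = 1/6
(r + 320)*o(E(1)) = (-37 + 320)*(1/6) = 283*(1/6) = 283/6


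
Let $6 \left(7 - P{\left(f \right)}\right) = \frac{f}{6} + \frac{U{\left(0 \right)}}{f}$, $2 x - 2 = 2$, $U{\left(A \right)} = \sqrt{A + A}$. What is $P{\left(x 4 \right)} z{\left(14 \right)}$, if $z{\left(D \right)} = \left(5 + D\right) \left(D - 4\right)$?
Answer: $\frac{11590}{9} \approx 1287.8$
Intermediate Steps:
$U{\left(A \right)} = \sqrt{2} \sqrt{A}$ ($U{\left(A \right)} = \sqrt{2 A} = \sqrt{2} \sqrt{A}$)
$x = 2$ ($x = 1 + \frac{1}{2} \cdot 2 = 1 + 1 = 2$)
$P{\left(f \right)} = 7 - \frac{f}{36}$ ($P{\left(f \right)} = 7 - \frac{\frac{f}{6} + \frac{\sqrt{2} \sqrt{0}}{f}}{6} = 7 - \frac{f \frac{1}{6} + \frac{\sqrt{2} \cdot 0}{f}}{6} = 7 - \frac{\frac{f}{6} + \frac{0}{f}}{6} = 7 - \frac{\frac{f}{6} + 0}{6} = 7 - \frac{\frac{1}{6} f}{6} = 7 - \frac{f}{36}$)
$z{\left(D \right)} = \left(-4 + D\right) \left(5 + D\right)$ ($z{\left(D \right)} = \left(5 + D\right) \left(-4 + D\right) = \left(-4 + D\right) \left(5 + D\right)$)
$P{\left(x 4 \right)} z{\left(14 \right)} = \left(7 - \frac{2 \cdot 4}{36}\right) \left(-20 + 14 + 14^{2}\right) = \left(7 - \frac{2}{9}\right) \left(-20 + 14 + 196\right) = \left(7 - \frac{2}{9}\right) 190 = \frac{61}{9} \cdot 190 = \frac{11590}{9}$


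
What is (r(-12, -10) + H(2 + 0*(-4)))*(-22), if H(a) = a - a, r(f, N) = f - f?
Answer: 0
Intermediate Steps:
r(f, N) = 0
H(a) = 0
(r(-12, -10) + H(2 + 0*(-4)))*(-22) = (0 + 0)*(-22) = 0*(-22) = 0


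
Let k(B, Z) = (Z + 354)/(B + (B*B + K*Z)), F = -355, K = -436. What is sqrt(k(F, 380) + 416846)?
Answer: sqrt(166821772279315)/20005 ≈ 645.64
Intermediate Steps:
k(B, Z) = (354 + Z)/(B + B**2 - 436*Z) (k(B, Z) = (Z + 354)/(B + (B*B - 436*Z)) = (354 + Z)/(B + (B**2 - 436*Z)) = (354 + Z)/(B + B**2 - 436*Z))
sqrt(k(F, 380) + 416846) = sqrt((354 + 380)/(-355 + (-355)**2 - 436*380) + 416846) = sqrt(734/(-355 + 126025 - 165680) + 416846) = sqrt(734/(-40010) + 416846) = sqrt(-1/40010*734 + 416846) = sqrt(-367/20005 + 416846) = sqrt(8339003863/20005) = sqrt(166821772279315)/20005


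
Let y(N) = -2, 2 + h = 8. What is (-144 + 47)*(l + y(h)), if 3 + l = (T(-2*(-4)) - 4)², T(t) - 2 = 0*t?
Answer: 97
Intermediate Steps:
T(t) = 2 (T(t) = 2 + 0*t = 2 + 0 = 2)
h = 6 (h = -2 + 8 = 6)
l = 1 (l = -3 + (2 - 4)² = -3 + (-2)² = -3 + 4 = 1)
(-144 + 47)*(l + y(h)) = (-144 + 47)*(1 - 2) = -97*(-1) = 97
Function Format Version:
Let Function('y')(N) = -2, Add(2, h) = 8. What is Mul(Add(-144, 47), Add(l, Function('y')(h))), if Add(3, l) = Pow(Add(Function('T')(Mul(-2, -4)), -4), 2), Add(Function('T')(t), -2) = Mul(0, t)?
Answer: 97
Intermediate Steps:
Function('T')(t) = 2 (Function('T')(t) = Add(2, Mul(0, t)) = Add(2, 0) = 2)
h = 6 (h = Add(-2, 8) = 6)
l = 1 (l = Add(-3, Pow(Add(2, -4), 2)) = Add(-3, Pow(-2, 2)) = Add(-3, 4) = 1)
Mul(Add(-144, 47), Add(l, Function('y')(h))) = Mul(Add(-144, 47), Add(1, -2)) = Mul(-97, -1) = 97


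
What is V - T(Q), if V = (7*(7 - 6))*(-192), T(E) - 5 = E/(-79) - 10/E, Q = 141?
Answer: -15005840/11139 ≈ -1347.1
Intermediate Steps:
T(E) = 5 - 10/E - E/79 (T(E) = 5 + (E/(-79) - 10/E) = 5 + (E*(-1/79) - 10/E) = 5 + (-E/79 - 10/E) = 5 + (-10/E - E/79) = 5 - 10/E - E/79)
V = -1344 (V = (7*1)*(-192) = 7*(-192) = -1344)
V - T(Q) = -1344 - (5 - 10/141 - 1/79*141) = -1344 - (5 - 10*1/141 - 141/79) = -1344 - (5 - 10/141 - 141/79) = -1344 - 1*35024/11139 = -1344 - 35024/11139 = -15005840/11139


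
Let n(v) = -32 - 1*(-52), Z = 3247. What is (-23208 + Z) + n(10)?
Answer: -19941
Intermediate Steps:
n(v) = 20 (n(v) = -32 + 52 = 20)
(-23208 + Z) + n(10) = (-23208 + 3247) + 20 = -19961 + 20 = -19941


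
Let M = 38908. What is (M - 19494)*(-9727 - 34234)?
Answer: -853458854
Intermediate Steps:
(M - 19494)*(-9727 - 34234) = (38908 - 19494)*(-9727 - 34234) = 19414*(-43961) = -853458854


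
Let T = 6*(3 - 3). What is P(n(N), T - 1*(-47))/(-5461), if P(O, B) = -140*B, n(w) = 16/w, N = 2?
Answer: 6580/5461 ≈ 1.2049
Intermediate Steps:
T = 0 (T = 6*0 = 0)
P(n(N), T - 1*(-47))/(-5461) = -140*(0 - 1*(-47))/(-5461) = -140*(0 + 47)*(-1/5461) = -140*47*(-1/5461) = -6580*(-1/5461) = 6580/5461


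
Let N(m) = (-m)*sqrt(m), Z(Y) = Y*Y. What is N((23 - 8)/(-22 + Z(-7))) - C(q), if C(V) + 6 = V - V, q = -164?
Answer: 6 - 5*sqrt(5)/27 ≈ 5.5859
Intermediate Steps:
Z(Y) = Y**2
C(V) = -6 (C(V) = -6 + (V - V) = -6 + 0 = -6)
N(m) = -m**(3/2)
N((23 - 8)/(-22 + Z(-7))) - C(q) = -((23 - 8)/(-22 + (-7)**2))**(3/2) - 1*(-6) = -(15/(-22 + 49))**(3/2) + 6 = -(15/27)**(3/2) + 6 = -(15*(1/27))**(3/2) + 6 = -(5/9)**(3/2) + 6 = -5*sqrt(5)/27 + 6 = 6 - 5*sqrt(5)/27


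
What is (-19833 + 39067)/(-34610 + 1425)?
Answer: -19234/33185 ≈ -0.57960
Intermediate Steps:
(-19833 + 39067)/(-34610 + 1425) = 19234/(-33185) = 19234*(-1/33185) = -19234/33185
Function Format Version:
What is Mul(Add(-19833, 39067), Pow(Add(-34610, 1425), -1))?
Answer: Rational(-19234, 33185) ≈ -0.57960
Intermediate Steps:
Mul(Add(-19833, 39067), Pow(Add(-34610, 1425), -1)) = Mul(19234, Pow(-33185, -1)) = Mul(19234, Rational(-1, 33185)) = Rational(-19234, 33185)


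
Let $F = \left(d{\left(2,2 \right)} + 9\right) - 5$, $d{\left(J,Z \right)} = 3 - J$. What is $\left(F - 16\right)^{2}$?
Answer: $121$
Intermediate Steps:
$F = 5$ ($F = \left(\left(3 - 2\right) + 9\right) - 5 = \left(1 + 9\right) - 5 = 10 - 5 = 5$)
$\left(F - 16\right)^{2} = \left(5 - 16\right)^{2} = \left(-11\right)^{2} = 121$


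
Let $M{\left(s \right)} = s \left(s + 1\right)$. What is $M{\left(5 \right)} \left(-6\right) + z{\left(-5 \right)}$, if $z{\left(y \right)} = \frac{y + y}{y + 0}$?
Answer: $-178$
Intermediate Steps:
$M{\left(s \right)} = s \left(1 + s\right)$
$z{\left(y \right)} = 2$ ($z{\left(y \right)} = \frac{2 y}{y} = 2$)
$M{\left(5 \right)} \left(-6\right) + z{\left(-5 \right)} = 5 \left(1 + 5\right) \left(-6\right) + 2 = 5 \cdot 6 \left(-6\right) + 2 = 30 \left(-6\right) + 2 = -180 + 2 = -178$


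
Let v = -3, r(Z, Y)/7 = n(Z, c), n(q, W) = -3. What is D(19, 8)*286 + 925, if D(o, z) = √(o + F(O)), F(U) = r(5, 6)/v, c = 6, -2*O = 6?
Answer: 925 + 286*√26 ≈ 2383.3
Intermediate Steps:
O = -3 (O = -½*6 = -3)
r(Z, Y) = -21 (r(Z, Y) = 7*(-3) = -21)
F(U) = 7 (F(U) = -21/(-3) = -21*(-⅓) = 7)
D(o, z) = √(7 + o) (D(o, z) = √(o + 7) = √(7 + o))
D(19, 8)*286 + 925 = √(7 + 19)*286 + 925 = √26*286 + 925 = 286*√26 + 925 = 925 + 286*√26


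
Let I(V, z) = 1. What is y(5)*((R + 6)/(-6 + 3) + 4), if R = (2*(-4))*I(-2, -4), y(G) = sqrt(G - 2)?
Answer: 14*sqrt(3)/3 ≈ 8.0829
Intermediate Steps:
y(G) = sqrt(-2 + G)
R = -8 (R = (2*(-4))*1 = -8*1 = -8)
y(5)*((R + 6)/(-6 + 3) + 4) = sqrt(-2 + 5)*((-8 + 6)/(-6 + 3) + 4) = sqrt(3)*(-2/(-3) + 4) = sqrt(3)*(-2*(-1/3) + 4) = sqrt(3)*(2/3 + 4) = sqrt(3)*(14/3) = 14*sqrt(3)/3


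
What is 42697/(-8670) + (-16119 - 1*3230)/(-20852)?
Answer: -361281007/90393420 ≈ -3.9968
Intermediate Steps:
42697/(-8670) + (-16119 - 1*3230)/(-20852) = 42697*(-1/8670) + (-16119 - 3230)*(-1/20852) = -42697/8670 - 19349*(-1/20852) = -42697/8670 + 19349/20852 = -361281007/90393420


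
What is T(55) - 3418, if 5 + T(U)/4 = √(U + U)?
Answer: -3438 + 4*√110 ≈ -3396.0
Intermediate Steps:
T(U) = -20 + 4*√2*√U (T(U) = -20 + 4*√(U + U) = -20 + 4*√(2*U) = -20 + 4*(√2*√U) = -20 + 4*√2*√U)
T(55) - 3418 = (-20 + 4*√2*√55) - 3418 = (-20 + 4*√110) - 3418 = -3438 + 4*√110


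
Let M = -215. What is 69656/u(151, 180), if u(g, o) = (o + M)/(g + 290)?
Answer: -4388328/5 ≈ -8.7767e+5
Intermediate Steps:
u(g, o) = (-215 + o)/(290 + g) (u(g, o) = (o - 215)/(g + 290) = (-215 + o)/(290 + g))
69656/u(151, 180) = 69656/(((-215 + 180)/(290 + 151))) = 69656/((-35/441)) = 69656/(((1/441)*(-35))) = 69656/(-5/63) = 69656*(-63/5) = -4388328/5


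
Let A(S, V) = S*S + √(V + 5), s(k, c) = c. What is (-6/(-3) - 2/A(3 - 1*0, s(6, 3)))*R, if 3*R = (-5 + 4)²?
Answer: 128/219 + 4*√2/219 ≈ 0.61030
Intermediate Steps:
R = ⅓ (R = (-5 + 4)²/3 = (⅓)*(-1)² = (⅓)*1 = ⅓ ≈ 0.33333)
A(S, V) = S² + √(5 + V)
(-6/(-3) - 2/A(3 - 1*0, s(6, 3)))*R = (-6/(-3) - 2/((3 - 1*0)² + √(5 + 3)))*(⅓) = (-6*(-⅓) - 2/((3 + 0)² + √8))*(⅓) = (2 - 2/(3² + 2*√2))*(⅓) = (2 - 2/(9 + 2*√2))*(⅓) = ⅔ - 2/(3*(9 + 2*√2))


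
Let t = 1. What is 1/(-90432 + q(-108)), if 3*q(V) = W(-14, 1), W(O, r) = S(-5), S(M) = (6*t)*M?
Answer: -1/90442 ≈ -1.1057e-5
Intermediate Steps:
S(M) = 6*M (S(M) = (6*1)*M = 6*M)
W(O, r) = -30 (W(O, r) = 6*(-5) = -30)
q(V) = -10 (q(V) = (⅓)*(-30) = -10)
1/(-90432 + q(-108)) = 1/(-90432 - 10) = 1/(-90442) = -1/90442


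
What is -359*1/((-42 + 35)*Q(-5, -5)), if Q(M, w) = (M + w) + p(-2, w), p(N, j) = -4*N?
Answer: -359/14 ≈ -25.643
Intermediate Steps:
Q(M, w) = 8 + M + w (Q(M, w) = (M + w) - 4*(-2) = (M + w) + 8 = 8 + M + w)
-359*1/((-42 + 35)*Q(-5, -5)) = -359*1/((-42 + 35)*(8 - 5 - 5)) = -359/((-2*(-7))) = -359/14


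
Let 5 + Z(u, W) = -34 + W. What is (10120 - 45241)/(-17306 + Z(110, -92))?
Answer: 35121/17437 ≈ 2.0142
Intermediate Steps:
Z(u, W) = -39 + W (Z(u, W) = -5 + (-34 + W) = -39 + W)
(10120 - 45241)/(-17306 + Z(110, -92)) = (10120 - 45241)/(-17306 + (-39 - 92)) = -35121/(-17306 - 131) = -35121/(-17437) = -35121*(-1/17437) = 35121/17437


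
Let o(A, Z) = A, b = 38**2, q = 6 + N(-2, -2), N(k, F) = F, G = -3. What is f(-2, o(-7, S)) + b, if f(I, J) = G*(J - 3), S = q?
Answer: 1474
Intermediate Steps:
q = 4 (q = 6 - 2 = 4)
S = 4
b = 1444
f(I, J) = 9 - 3*J (f(I, J) = -3*(J - 3) = -3*(-3 + J) = 9 - 3*J)
f(-2, o(-7, S)) + b = (9 - 3*(-7)) + 1444 = (9 + 21) + 1444 = 30 + 1444 = 1474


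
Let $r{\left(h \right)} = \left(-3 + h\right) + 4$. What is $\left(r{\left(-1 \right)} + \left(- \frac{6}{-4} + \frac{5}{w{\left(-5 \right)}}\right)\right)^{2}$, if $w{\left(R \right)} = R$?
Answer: $\frac{1}{4} \approx 0.25$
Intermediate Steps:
$r{\left(h \right)} = 1 + h$
$\left(r{\left(-1 \right)} + \left(- \frac{6}{-4} + \frac{5}{w{\left(-5 \right)}}\right)\right)^{2} = \left(\left(1 - 1\right) + \left(- \frac{6}{-4} + \frac{5}{-5}\right)\right)^{2} = \left(0 + \left(\left(-6\right) \left(- \frac{1}{4}\right) + 5 \left(- \frac{1}{5}\right)\right)\right)^{2} = \left(0 + \left(\frac{3}{2} - 1\right)\right)^{2} = \left(0 + \frac{1}{2}\right)^{2} = \left(\frac{1}{2}\right)^{2} = \frac{1}{4}$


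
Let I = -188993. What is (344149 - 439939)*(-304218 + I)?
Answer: 47244681690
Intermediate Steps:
(344149 - 439939)*(-304218 + I) = (344149 - 439939)*(-304218 - 188993) = -95790*(-493211) = 47244681690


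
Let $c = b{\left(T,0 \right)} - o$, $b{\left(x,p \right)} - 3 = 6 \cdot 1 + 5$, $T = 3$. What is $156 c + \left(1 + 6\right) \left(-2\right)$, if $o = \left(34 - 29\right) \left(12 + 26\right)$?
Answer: $-27470$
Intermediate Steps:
$b{\left(x,p \right)} = 14$ ($b{\left(x,p \right)} = 3 + \left(6 \cdot 1 + 5\right) = 3 + \left(6 + 5\right) = 3 + 11 = 14$)
$o = 190$ ($o = 5 \cdot 38 = 190$)
$c = -176$ ($c = 14 - 190 = -176$)
$156 c + \left(1 + 6\right) \left(-2\right) = 156 \left(-176\right) + \left(1 + 6\right) \left(-2\right) = -27456 + 7 \left(-2\right) = -27456 - 14 = -27470$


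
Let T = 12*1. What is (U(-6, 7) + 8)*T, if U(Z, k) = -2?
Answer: 72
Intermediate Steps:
T = 12
(U(-6, 7) + 8)*T = (-2 + 8)*12 = 6*12 = 72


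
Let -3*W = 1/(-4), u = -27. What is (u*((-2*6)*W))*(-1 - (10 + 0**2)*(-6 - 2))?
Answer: 2133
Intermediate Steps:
W = 1/12 (W = -1/3/(-4) = -1/3*(-1/4) = 1/12 ≈ 0.083333)
(u*((-2*6)*W))*(-1 - (10 + 0**2)*(-6 - 2)) = (-27*(-2*6)/12)*(-1 - (10 + 0**2)*(-6 - 2)) = (-(-324)/12)*(-1 - (10 + 0)*(-8)) = (-27*(-1))*(-1 - 10*(-8)) = 27*(-1 - 1*(-80)) = 27*(-1 + 80) = 27*79 = 2133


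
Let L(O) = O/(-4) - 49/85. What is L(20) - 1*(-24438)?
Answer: 2076756/85 ≈ 24432.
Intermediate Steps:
L(O) = -49/85 - O/4 (L(O) = O*(-¼) - 49*1/85 = -O/4 - 49/85 = -49/85 - O/4)
L(20) - 1*(-24438) = (-49/85 - ¼*20) - 1*(-24438) = (-49/85 - 5) + 24438 = -474/85 + 24438 = 2076756/85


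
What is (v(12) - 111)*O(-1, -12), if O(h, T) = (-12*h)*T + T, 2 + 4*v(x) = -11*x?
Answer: 22542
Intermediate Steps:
v(x) = -½ - 11*x/4 (v(x) = -½ + (-11*x)/4 = -½ - 11*x/4)
O(h, T) = T - 12*T*h (O(h, T) = -12*T*h + T = T - 12*T*h)
(v(12) - 111)*O(-1, -12) = ((-½ - 11/4*12) - 111)*(-12*(1 - 12*(-1))) = ((-½ - 33) - 111)*(-12*(1 + 12)) = (-67/2 - 111)*(-12*13) = -289/2*(-156) = 22542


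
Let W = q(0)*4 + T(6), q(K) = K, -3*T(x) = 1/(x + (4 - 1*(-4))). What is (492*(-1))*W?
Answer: 82/7 ≈ 11.714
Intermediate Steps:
T(x) = -1/(3*(8 + x)) (T(x) = -1/(3*(x + (4 - 1*(-4)))) = -1/(3*(x + (4 + 4))) = -1/(3*(x + 8)) = -1/(3*(8 + x)))
W = -1/42 (W = 0*4 - 1/(24 + 3*6) = 0 - 1/(24 + 18) = 0 - 1/42 = -1/42 ≈ -0.023810)
(492*(-1))*W = (492*(-1))*(-1/42) = -492*(-1/42) = 82/7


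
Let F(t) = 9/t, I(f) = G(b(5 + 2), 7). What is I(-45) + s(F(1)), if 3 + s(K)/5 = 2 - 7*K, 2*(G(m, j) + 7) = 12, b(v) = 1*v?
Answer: -321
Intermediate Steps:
b(v) = v
G(m, j) = -1 (G(m, j) = -7 + (1/2)*12 = -7 + 6 = -1)
I(f) = -1
s(K) = -5 - 35*K (s(K) = -15 + 5*(2 - 7*K) = -15 + (10 - 35*K) = -5 - 35*K)
I(-45) + s(F(1)) = -1 + (-5 - 315/1) = -1 + (-5 - 315) = -1 - 320 = -321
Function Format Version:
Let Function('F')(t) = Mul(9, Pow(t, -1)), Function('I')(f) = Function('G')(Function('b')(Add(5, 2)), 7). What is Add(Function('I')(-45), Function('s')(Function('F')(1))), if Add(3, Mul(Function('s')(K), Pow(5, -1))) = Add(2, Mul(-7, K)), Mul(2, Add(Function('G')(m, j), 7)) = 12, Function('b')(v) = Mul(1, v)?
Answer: -321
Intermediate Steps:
Function('b')(v) = v
Function('G')(m, j) = -1 (Function('G')(m, j) = Add(-7, Mul(Rational(1, 2), 12)) = Add(-7, 6) = -1)
Function('I')(f) = -1
Function('s')(K) = Add(-5, Mul(-35, K)) (Function('s')(K) = Add(-15, Mul(5, Add(2, Mul(-7, K)))) = Add(-15, Add(10, Mul(-35, K))) = Add(-5, Mul(-35, K)))
Add(Function('I')(-45), Function('s')(Function('F')(1))) = Add(-1, Add(-5, Mul(-35, Mul(9, Pow(1, -1))))) = Add(-1, Add(-5, Mul(-35, Mul(9, 1)))) = Add(-1, Add(-5, Mul(-35, 9))) = Add(-1, Add(-5, -315)) = Add(-1, -320) = -321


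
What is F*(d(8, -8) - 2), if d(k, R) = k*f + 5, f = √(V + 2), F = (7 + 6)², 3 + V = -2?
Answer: 507 + 1352*I*√3 ≈ 507.0 + 2341.7*I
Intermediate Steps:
V = -5 (V = -3 - 2 = -5)
F = 169 (F = 13² = 169)
f = I*√3 (f = √(-5 + 2) = √(-3) = I*√3 ≈ 1.732*I)
d(k, R) = 5 + I*k*√3 (d(k, R) = k*(I*√3) + 5 = I*k*√3 + 5 = 5 + I*k*√3)
F*(d(8, -8) - 2) = 169*((5 + I*8*√3) - 2) = 169*((5 + 8*I*√3) - 2) = 169*(3 + 8*I*√3) = 507 + 1352*I*√3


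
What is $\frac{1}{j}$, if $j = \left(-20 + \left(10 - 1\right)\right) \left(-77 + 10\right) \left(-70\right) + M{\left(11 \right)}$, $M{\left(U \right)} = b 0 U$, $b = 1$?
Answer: $- \frac{1}{51590} \approx -1.9384 \cdot 10^{-5}$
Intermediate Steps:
$M{\left(U \right)} = 0$ ($M{\left(U \right)} = 1 \cdot 0 U = 1 \cdot 0 = 0$)
$j = -51590$ ($j = \left(-20 + \left(10 - 1\right)\right) \left(-77 + 10\right) \left(-70\right) + 0 = \left(-20 + 9\right) \left(-67\right) \left(-70\right) + 0 = \left(-11\right) \left(-67\right) \left(-70\right) + 0 = 737 \left(-70\right) + 0 = -51590 + 0 = -51590$)
$\frac{1}{j} = \frac{1}{-51590} = - \frac{1}{51590}$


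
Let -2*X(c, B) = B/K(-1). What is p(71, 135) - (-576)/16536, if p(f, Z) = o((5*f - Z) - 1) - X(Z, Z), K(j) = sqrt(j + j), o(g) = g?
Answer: 150915/689 - 135*I*sqrt(2)/4 ≈ 219.03 - 47.73*I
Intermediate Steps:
K(j) = sqrt(2)*sqrt(j) (K(j) = sqrt(2*j) = sqrt(2)*sqrt(j))
X(c, B) = I*B*sqrt(2)/4 (X(c, B) = -B/(2*(sqrt(2)*sqrt(-1))) = -B/(2*(sqrt(2)*I)) = -B/(2*(I*sqrt(2))) = -B*(-I*sqrt(2)/2)/2 = -(-1)*I*B*sqrt(2)/4 = I*B*sqrt(2)/4)
p(f, Z) = -1 - Z + 5*f - I*Z*sqrt(2)/4 (p(f, Z) = ((5*f - Z) - 1) - I*Z*sqrt(2)/4 = ((-Z + 5*f) - 1) - I*Z*sqrt(2)/4 = (-1 - Z + 5*f) - I*Z*sqrt(2)/4 = -1 - Z + 5*f - I*Z*sqrt(2)/4)
p(71, 135) - (-576)/16536 = (-1 - 1*135 + 5*71 - 1/4*I*135*sqrt(2)) - (-576)/16536 = (-1 - 135 + 355 - 135*I*sqrt(2)/4) - (-576)/16536 = (219 - 135*I*sqrt(2)/4) - 1*(-24/689) = (219 - 135*I*sqrt(2)/4) + 24/689 = 150915/689 - 135*I*sqrt(2)/4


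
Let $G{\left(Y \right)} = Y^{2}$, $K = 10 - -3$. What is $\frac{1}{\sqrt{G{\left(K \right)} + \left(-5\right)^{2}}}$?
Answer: $\frac{\sqrt{194}}{194} \approx 0.071796$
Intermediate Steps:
$K = 13$ ($K = 10 + 3 = 13$)
$\frac{1}{\sqrt{G{\left(K \right)} + \left(-5\right)^{2}}} = \frac{1}{\sqrt{13^{2} + \left(-5\right)^{2}}} = \frac{1}{\sqrt{169 + 25}} = \frac{1}{\sqrt{194}} = \frac{\sqrt{194}}{194}$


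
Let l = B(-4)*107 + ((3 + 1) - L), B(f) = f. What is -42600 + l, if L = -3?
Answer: -43021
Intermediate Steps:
l = -421 (l = -4*107 + ((3 + 1) - 1*(-3)) = -428 + (4 + 3) = -428 + 7 = -421)
-42600 + l = -42600 - 421 = -43021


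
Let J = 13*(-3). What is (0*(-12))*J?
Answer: 0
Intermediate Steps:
J = -39
(0*(-12))*J = (0*(-12))*(-39) = 0*(-39) = 0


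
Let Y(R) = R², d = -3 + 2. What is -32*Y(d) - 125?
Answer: -157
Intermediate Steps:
d = -1
-32*Y(d) - 125 = -32*(-1)² - 125 = -32*1 - 125 = -32 - 125 = -157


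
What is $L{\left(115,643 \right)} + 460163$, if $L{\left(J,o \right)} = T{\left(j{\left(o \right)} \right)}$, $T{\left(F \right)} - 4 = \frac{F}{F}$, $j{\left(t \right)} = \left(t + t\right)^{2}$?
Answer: $460168$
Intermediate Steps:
$j{\left(t \right)} = 4 t^{2}$ ($j{\left(t \right)} = \left(2 t\right)^{2} = 4 t^{2}$)
$T{\left(F \right)} = 5$ ($T{\left(F \right)} = 4 + \frac{F}{F} = 4 + 1 = 5$)
$L{\left(J,o \right)} = 5$
$L{\left(115,643 \right)} + 460163 = 5 + 460163 = 460168$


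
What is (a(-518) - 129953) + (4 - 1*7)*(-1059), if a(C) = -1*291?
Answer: -127067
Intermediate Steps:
a(C) = -291
(a(-518) - 129953) + (4 - 1*7)*(-1059) = (-291 - 129953) + (4 - 1*7)*(-1059) = -130244 + (4 - 7)*(-1059) = -130244 - 3*(-1059) = -130244 + 3177 = -127067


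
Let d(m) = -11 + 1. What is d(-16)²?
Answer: 100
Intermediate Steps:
d(m) = -10
d(-16)² = (-10)² = 100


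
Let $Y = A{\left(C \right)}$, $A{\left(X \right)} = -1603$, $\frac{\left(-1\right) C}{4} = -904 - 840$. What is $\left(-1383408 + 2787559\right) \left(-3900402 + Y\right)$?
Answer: $-5479004222755$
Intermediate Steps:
$C = 6976$ ($C = - 4 \left(-904 - 840\right) = \left(-4\right) \left(-1744\right) = 6976$)
$Y = -1603$
$\left(-1383408 + 2787559\right) \left(-3900402 + Y\right) = \left(-1383408 + 2787559\right) \left(-3900402 - 1603\right) = 1404151 \left(-3902005\right) = -5479004222755$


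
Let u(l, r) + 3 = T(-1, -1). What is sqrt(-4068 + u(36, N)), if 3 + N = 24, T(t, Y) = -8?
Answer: I*sqrt(4079) ≈ 63.867*I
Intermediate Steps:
N = 21 (N = -3 + 24 = 21)
u(l, r) = -11 (u(l, r) = -3 - 8 = -11)
sqrt(-4068 + u(36, N)) = sqrt(-4068 - 11) = sqrt(-4079) = I*sqrt(4079)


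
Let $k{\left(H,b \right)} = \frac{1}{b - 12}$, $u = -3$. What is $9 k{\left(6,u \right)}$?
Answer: $- \frac{3}{5} \approx -0.6$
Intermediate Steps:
$k{\left(H,b \right)} = \frac{1}{-12 + b}$
$9 k{\left(6,u \right)} = \frac{9}{-12 - 3} = \frac{9}{-15} = 9 \left(- \frac{1}{15}\right) = - \frac{3}{5}$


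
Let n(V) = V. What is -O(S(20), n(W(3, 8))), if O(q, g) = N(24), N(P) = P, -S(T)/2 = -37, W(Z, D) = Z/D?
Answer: -24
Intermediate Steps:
S(T) = 74 (S(T) = -2*(-37) = 74)
O(q, g) = 24
-O(S(20), n(W(3, 8))) = -1*24 = -24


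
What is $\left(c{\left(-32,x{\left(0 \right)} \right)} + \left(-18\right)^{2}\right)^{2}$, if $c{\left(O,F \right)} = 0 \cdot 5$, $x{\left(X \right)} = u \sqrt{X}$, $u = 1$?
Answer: $104976$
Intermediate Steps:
$x{\left(X \right)} = \sqrt{X}$ ($x{\left(X \right)} = 1 \sqrt{X} = \sqrt{X}$)
$c{\left(O,F \right)} = 0$
$\left(c{\left(-32,x{\left(0 \right)} \right)} + \left(-18\right)^{2}\right)^{2} = \left(0 + \left(-18\right)^{2}\right)^{2} = \left(0 + 324\right)^{2} = 324^{2} = 104976$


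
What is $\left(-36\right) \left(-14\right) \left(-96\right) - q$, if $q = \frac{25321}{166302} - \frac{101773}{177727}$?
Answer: $- \frac{1430042282296657}{29556355554} \approx -48384.0$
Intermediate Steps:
$q = - \frac{12424828079}{29556355554}$ ($q = 25321 \cdot \frac{1}{166302} - \frac{101773}{177727} = \frac{25321}{166302} - \frac{101773}{177727} = - \frac{12424828079}{29556355554} \approx -0.42038$)
$\left(-36\right) \left(-14\right) \left(-96\right) - q = \left(-36\right) \left(-14\right) \left(-96\right) - - \frac{12424828079}{29556355554} = 504 \left(-96\right) + \frac{12424828079}{29556355554} = -48384 + \frac{12424828079}{29556355554} = - \frac{1430042282296657}{29556355554}$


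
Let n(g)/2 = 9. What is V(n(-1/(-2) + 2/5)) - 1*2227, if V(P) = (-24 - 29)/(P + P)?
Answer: -80225/36 ≈ -2228.5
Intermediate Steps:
n(g) = 18 (n(g) = 2*9 = 18)
V(P) = -53/(2*P) (V(P) = -53*1/(2*P) = -53/(2*P))
V(n(-1/(-2) + 2/5)) - 1*2227 = -53/2/18 - 1*2227 = -53/2*1/18 - 2227 = -53/36 - 2227 = -80225/36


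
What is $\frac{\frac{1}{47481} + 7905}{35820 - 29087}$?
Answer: $\frac{375337306}{319689573} \approx 1.1741$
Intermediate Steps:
$\frac{\frac{1}{47481} + 7905}{35820 - 29087} = \frac{\frac{1}{47481} + 7905}{6733} = \frac{375337306}{47481} \cdot \frac{1}{6733} = \frac{375337306}{319689573}$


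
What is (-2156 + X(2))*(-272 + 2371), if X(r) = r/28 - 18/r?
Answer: -63618591/14 ≈ -4.5442e+6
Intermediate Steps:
X(r) = -18/r + r/28 (X(r) = r*(1/28) - 18/r = r/28 - 18/r = -18/r + r/28)
(-2156 + X(2))*(-272 + 2371) = (-2156 + (-18/2 + (1/28)*2))*(-272 + 2371) = (-2156 + (-18*½ + 1/14))*2099 = (-2156 + (-9 + 1/14))*2099 = (-2156 - 125/14)*2099 = -30309/14*2099 = -63618591/14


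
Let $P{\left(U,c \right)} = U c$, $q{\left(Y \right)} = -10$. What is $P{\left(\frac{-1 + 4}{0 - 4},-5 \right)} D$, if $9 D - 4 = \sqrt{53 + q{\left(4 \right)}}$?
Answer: $\frac{5}{3} + \frac{5 \sqrt{43}}{12} \approx 4.3989$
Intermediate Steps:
$D = \frac{4}{9} + \frac{\sqrt{43}}{9}$ ($D = \frac{4}{9} + \frac{\sqrt{53 - 10}}{9} = \frac{4}{9} + \frac{\sqrt{43}}{9} \approx 1.173$)
$P{\left(\frac{-1 + 4}{0 - 4},-5 \right)} D = \frac{-1 + 4}{0 - 4} \left(-5\right) \left(\frac{4}{9} + \frac{\sqrt{43}}{9}\right) = \frac{3}{-4} \left(-5\right) \left(\frac{4}{9} + \frac{\sqrt{43}}{9}\right) = 3 \left(- \frac{1}{4}\right) \left(-5\right) \left(\frac{4}{9} + \frac{\sqrt{43}}{9}\right) = \left(- \frac{3}{4}\right) \left(-5\right) \left(\frac{4}{9} + \frac{\sqrt{43}}{9}\right) = \frac{15 \left(\frac{4}{9} + \frac{\sqrt{43}}{9}\right)}{4} = \frac{5}{3} + \frac{5 \sqrt{43}}{12}$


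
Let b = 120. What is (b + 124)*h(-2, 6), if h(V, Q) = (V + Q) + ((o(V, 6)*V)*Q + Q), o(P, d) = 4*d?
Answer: -67832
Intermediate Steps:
h(V, Q) = V + 2*Q + 24*Q*V (h(V, Q) = (V + Q) + (((4*6)*V)*Q + Q) = (Q + V) + ((24*V)*Q + Q) = (Q + V) + (24*Q*V + Q) = (Q + V) + (Q + 24*Q*V) = V + 2*Q + 24*Q*V)
(b + 124)*h(-2, 6) = (120 + 124)*(-2 + 2*6 + 24*6*(-2)) = 244*(-2 + 12 - 288) = 244*(-278) = -67832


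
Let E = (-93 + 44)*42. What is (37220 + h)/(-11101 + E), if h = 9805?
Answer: -47025/13159 ≈ -3.5736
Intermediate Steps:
E = -2058 (E = -49*42 = -2058)
(37220 + h)/(-11101 + E) = (37220 + 9805)/(-11101 - 2058) = 47025/(-13159) = 47025*(-1/13159) = -47025/13159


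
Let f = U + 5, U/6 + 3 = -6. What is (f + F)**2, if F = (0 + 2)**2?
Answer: 2025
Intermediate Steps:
U = -54 (U = -18 + 6*(-6) = -18 - 36 = -54)
f = -49 (f = -54 + 5 = -49)
F = 4 (F = 2**2 = 4)
(f + F)**2 = (-49 + 4)**2 = (-45)**2 = 2025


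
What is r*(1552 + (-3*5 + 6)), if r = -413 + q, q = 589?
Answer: 271568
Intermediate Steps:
r = 176 (r = -413 + 589 = 176)
r*(1552 + (-3*5 + 6)) = 176*(1552 + (-3*5 + 6)) = 176*(1552 + (-15 + 6)) = 176*(1552 - 9) = 176*1543 = 271568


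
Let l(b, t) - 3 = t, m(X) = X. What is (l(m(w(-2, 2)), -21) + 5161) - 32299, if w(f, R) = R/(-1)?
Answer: -27156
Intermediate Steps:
w(f, R) = -R (w(f, R) = R*(-1) = -R)
l(b, t) = 3 + t
(l(m(w(-2, 2)), -21) + 5161) - 32299 = ((3 - 21) + 5161) - 32299 = (-18 + 5161) - 32299 = 5143 - 32299 = -27156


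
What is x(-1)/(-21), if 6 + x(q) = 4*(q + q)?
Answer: ⅔ ≈ 0.66667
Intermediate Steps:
x(q) = -6 + 8*q (x(q) = -6 + 4*(q + q) = -6 + 4*(2*q) = -6 + 8*q)
x(-1)/(-21) = (-6 + 8*(-1))/(-21) = (-6 - 8)*(-1/21) = -14*(-1/21) = ⅔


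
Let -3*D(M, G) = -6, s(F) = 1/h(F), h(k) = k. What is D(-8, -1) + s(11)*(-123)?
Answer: -101/11 ≈ -9.1818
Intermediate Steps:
s(F) = 1/F
D(M, G) = 2 (D(M, G) = -⅓*(-6) = 2)
D(-8, -1) + s(11)*(-123) = 2 - 123/11 = -101/11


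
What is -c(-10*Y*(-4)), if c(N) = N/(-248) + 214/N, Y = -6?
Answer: -283/3720 ≈ -0.076075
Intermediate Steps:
c(N) = 214/N - N/248 (c(N) = N*(-1/248) + 214/N = -N/248 + 214/N = 214/N - N/248)
-c(-10*Y*(-4)) = -(214/((-10*(-6)*(-4))) - (-10*(-6))*(-4)/248) = -(214/((60*(-4))) - 15*(-4)/62) = -(214/(-240) - 1/248*(-240)) = -(214*(-1/240) + 30/31) = -(-107/120 + 30/31) = -1*283/3720 = -283/3720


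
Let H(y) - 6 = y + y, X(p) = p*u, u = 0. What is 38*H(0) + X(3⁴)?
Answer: 228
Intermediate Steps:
X(p) = 0 (X(p) = p*0 = 0)
H(y) = 6 + 2*y (H(y) = 6 + (y + y) = 6 + 2*y)
38*H(0) + X(3⁴) = 38*(6 + 2*0) + 0 = 38*(6 + 0) + 0 = 38*6 + 0 = 228 + 0 = 228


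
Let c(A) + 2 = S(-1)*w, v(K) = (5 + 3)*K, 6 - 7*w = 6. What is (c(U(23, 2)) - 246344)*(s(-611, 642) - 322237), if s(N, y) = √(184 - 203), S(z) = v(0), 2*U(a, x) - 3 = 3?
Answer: 79381796002 - 246346*I*√19 ≈ 7.9382e+10 - 1.0738e+6*I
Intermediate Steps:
w = 0 (w = 6/7 - ⅐*6 = 6/7 - 6/7 = 0)
v(K) = 8*K
U(a, x) = 3 (U(a, x) = 3/2 + (½)*3 = 3/2 + 3/2 = 3)
S(z) = 0 (S(z) = 8*0 = 0)
s(N, y) = I*√19 (s(N, y) = √(-19) = I*√19)
c(A) = -2 (c(A) = -2 + 0*0 = -2 + 0 = -2)
(c(U(23, 2)) - 246344)*(s(-611, 642) - 322237) = (-2 - 246344)*(I*√19 - 322237) = -246346*(-322237 + I*√19) = 79381796002 - 246346*I*√19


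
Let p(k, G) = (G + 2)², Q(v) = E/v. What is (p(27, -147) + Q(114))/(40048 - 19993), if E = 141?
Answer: 798997/762090 ≈ 1.0484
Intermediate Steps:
Q(v) = 141/v
p(k, G) = (2 + G)²
(p(27, -147) + Q(114))/(40048 - 19993) = ((2 - 147)² + 141/114)/(40048 - 19993) = ((-145)² + 141*(1/114))/20055 = (21025 + 47/38)*(1/20055) = (798997/38)*(1/20055) = 798997/762090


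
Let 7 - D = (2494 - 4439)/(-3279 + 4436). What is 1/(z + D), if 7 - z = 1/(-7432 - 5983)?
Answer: 15521155/243389502 ≈ 0.063771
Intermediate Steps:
D = 10044/1157 (D = 7 - (2494 - 4439)/(-3279 + 4436) = 7 - (-1945)/1157 = 7 - 1*(-1945/1157) = 7 + 1945/1157 = 10044/1157 ≈ 8.6811)
z = 93906/13415 (z = 7 - 1/(-7432 - 5983) = 7 - 1/(-13415) = 7 - 1*(-1/13415) = 7 + 1/13415 = 93906/13415 ≈ 7.0001)
1/(z + D) = 1/(93906/13415 + 10044/1157) = 1/(243389502/15521155) = 15521155/243389502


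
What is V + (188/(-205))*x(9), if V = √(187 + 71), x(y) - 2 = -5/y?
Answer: -2444/1845 + √258 ≈ 14.738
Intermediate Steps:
x(y) = 2 - 5/y
V = √258 ≈ 16.062
V + (188/(-205))*x(9) = √258 + (188/(-205))*(2 - 5/9) = √258 + (188*(-1/205))*(2 - 5*⅑) = √258 - 188*(2 - 5/9)/205 = √258 - 188/205*13/9 = √258 - 2444/1845 = -2444/1845 + √258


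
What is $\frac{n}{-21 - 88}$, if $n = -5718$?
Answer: $\frac{5718}{109} \approx 52.459$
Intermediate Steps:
$\frac{n}{-21 - 88} = \frac{1}{-21 - 88} \left(-5718\right) = \frac{1}{-109} \left(-5718\right) = \left(- \frac{1}{109}\right) \left(-5718\right) = \frac{5718}{109}$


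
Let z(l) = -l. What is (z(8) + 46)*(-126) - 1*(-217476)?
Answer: 212688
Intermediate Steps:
(z(8) + 46)*(-126) - 1*(-217476) = (-1*8 + 46)*(-126) - 1*(-217476) = (-8 + 46)*(-126) + 217476 = 38*(-126) + 217476 = -4788 + 217476 = 212688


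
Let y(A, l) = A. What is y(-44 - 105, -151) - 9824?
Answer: -9973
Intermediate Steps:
y(-44 - 105, -151) - 9824 = (-44 - 105) - 9824 = -149 - 9824 = -9973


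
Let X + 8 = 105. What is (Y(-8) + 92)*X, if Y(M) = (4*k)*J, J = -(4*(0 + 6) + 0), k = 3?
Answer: -19012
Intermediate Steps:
J = -24 (J = -(4*6 + 0) = -(24 + 0) = -1*24 = -24)
X = 97 (X = -8 + 105 = 97)
Y(M) = -288 (Y(M) = (4*3)*(-24) = 12*(-24) = -288)
(Y(-8) + 92)*X = (-288 + 92)*97 = -196*97 = -19012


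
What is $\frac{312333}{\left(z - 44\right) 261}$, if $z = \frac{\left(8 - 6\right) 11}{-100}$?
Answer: $- \frac{5205550}{192357} \approx -27.062$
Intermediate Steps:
$z = - \frac{11}{50}$ ($z = \left(8 - 6\right) 11 \left(- \frac{1}{100}\right) = 2 \cdot 11 \left(- \frac{1}{100}\right) = 22 \left(- \frac{1}{100}\right) = - \frac{11}{50} \approx -0.22$)
$\frac{312333}{\left(z - 44\right) 261} = \frac{312333}{\left(- \frac{11}{50} - 44\right) 261} = \frac{312333}{\left(- \frac{2211}{50}\right) 261} = \frac{312333}{- \frac{577071}{50}} = 312333 \left(- \frac{50}{577071}\right) = - \frac{5205550}{192357}$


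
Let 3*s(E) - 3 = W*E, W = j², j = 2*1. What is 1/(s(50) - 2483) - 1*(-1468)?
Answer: 10637125/7246 ≈ 1468.0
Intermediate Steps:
j = 2
W = 4 (W = 2² = 4)
s(E) = 1 + 4*E/3 (s(E) = 1 + (4*E)/3 = 1 + 4*E/3)
1/(s(50) - 2483) - 1*(-1468) = 1/((1 + (4/3)*50) - 2483) - 1*(-1468) = 1/((1 + 200/3) - 2483) + 1468 = 1/(203/3 - 2483) + 1468 = 1/(-7246/3) + 1468 = -3/7246 + 1468 = 10637125/7246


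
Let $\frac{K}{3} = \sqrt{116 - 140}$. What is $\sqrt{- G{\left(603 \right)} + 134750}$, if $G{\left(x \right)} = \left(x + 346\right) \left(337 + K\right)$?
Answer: $\sqrt{-185063 - 5694 i \sqrt{6}} \approx 16.199 - 430.49 i$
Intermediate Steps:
$K = 6 i \sqrt{6}$ ($K = 3 \sqrt{116 - 140} = 3 \sqrt{-24} = 3 \cdot 2 i \sqrt{6} = 6 i \sqrt{6} \approx 14.697 i$)
$G{\left(x \right)} = \left(337 + 6 i \sqrt{6}\right) \left(346 + x\right)$ ($G{\left(x \right)} = \left(x + 346\right) \left(337 + 6 i \sqrt{6}\right) = \left(346 + x\right) \left(337 + 6 i \sqrt{6}\right) = \left(337 + 6 i \sqrt{6}\right) \left(346 + x\right)$)
$\sqrt{- G{\left(603 \right)} + 134750} = \sqrt{- (116602 + 337 \cdot 603 + 2076 i \sqrt{6} + 6 i 603 \sqrt{6}) + 134750} = \sqrt{- (116602 + 203211 + 2076 i \sqrt{6} + 3618 i \sqrt{6}) + 134750} = \sqrt{- (319813 + 5694 i \sqrt{6}) + 134750} = \sqrt{\left(-319813 - 5694 i \sqrt{6}\right) + 134750} = \sqrt{-185063 - 5694 i \sqrt{6}}$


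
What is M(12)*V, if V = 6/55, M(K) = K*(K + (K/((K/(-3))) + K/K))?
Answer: 144/11 ≈ 13.091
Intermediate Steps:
M(K) = K*(-2 + K) (M(K) = K*(K + (K/((K*(-⅓))) + 1)) = K*(K + (K/((-K/3)) + 1)) = K*(K + (K*(-3/K) + 1)) = K*(K + (-3 + 1)) = K*(K - 2) = K*(-2 + K))
V = 6/55 (V = 6*(1/55) = 6/55 ≈ 0.10909)
M(12)*V = (12*(-2 + 12))*(6/55) = (12*10)*(6/55) = 120*(6/55) = 144/11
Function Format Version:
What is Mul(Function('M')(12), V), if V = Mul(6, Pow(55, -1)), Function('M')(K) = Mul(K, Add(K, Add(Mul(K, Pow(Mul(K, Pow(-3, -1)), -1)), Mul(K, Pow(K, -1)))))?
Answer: Rational(144, 11) ≈ 13.091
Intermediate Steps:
Function('M')(K) = Mul(K, Add(-2, K)) (Function('M')(K) = Mul(K, Add(K, Add(Mul(K, Pow(Mul(K, Rational(-1, 3)), -1)), 1))) = Mul(K, Add(K, Add(Mul(K, Pow(Mul(Rational(-1, 3), K), -1)), 1))) = Mul(K, Add(K, Add(Mul(K, Mul(-3, Pow(K, -1))), 1))) = Mul(K, Add(K, Add(-3, 1))) = Mul(K, Add(K, -2)) = Mul(K, Add(-2, K)))
V = Rational(6, 55) (V = Mul(6, Rational(1, 55)) = Rational(6, 55) ≈ 0.10909)
Mul(Function('M')(12), V) = Mul(Mul(12, Add(-2, 12)), Rational(6, 55)) = Mul(Mul(12, 10), Rational(6, 55)) = Mul(120, Rational(6, 55)) = Rational(144, 11)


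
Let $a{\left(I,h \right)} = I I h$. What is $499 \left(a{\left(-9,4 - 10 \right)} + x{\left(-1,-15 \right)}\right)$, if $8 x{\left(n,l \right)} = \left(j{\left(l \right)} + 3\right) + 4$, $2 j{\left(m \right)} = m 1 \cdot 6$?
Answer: $- \frac{979537}{4} \approx -2.4488 \cdot 10^{5}$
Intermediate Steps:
$a{\left(I,h \right)} = h I^{2}$ ($a{\left(I,h \right)} = I^{2} h = h I^{2}$)
$j{\left(m \right)} = 3 m$ ($j{\left(m \right)} = \frac{m 1 \cdot 6}{2} = \frac{m 6}{2} = \frac{6 m}{2} = 3 m$)
$x{\left(n,l \right)} = \frac{7}{8} + \frac{3 l}{8}$ ($x{\left(n,l \right)} = \frac{\left(3 l + 3\right) + 4}{8} = \frac{\left(3 + 3 l\right) + 4}{8} = \frac{7 + 3 l}{8} = \frac{7}{8} + \frac{3 l}{8}$)
$499 \left(a{\left(-9,4 - 10 \right)} + x{\left(-1,-15 \right)}\right) = 499 \left(\left(4 - 10\right) \left(-9\right)^{2} + \left(\frac{7}{8} + \frac{3}{8} \left(-15\right)\right)\right) = 499 \left(\left(4 - 10\right) 81 + \left(\frac{7}{8} - \frac{45}{8}\right)\right) = 499 \left(\left(-6\right) 81 - \frac{19}{4}\right) = 499 \left(-486 - \frac{19}{4}\right) = 499 \left(- \frac{1963}{4}\right) = - \frac{979537}{4}$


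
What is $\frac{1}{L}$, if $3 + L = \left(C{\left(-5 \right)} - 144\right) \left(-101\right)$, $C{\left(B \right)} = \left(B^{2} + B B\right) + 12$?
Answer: $\frac{1}{8279} \approx 0.00012079$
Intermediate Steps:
$C{\left(B \right)} = 12 + 2 B^{2}$ ($C{\left(B \right)} = \left(B^{2} + B^{2}\right) + 12 = 2 B^{2} + 12 = 12 + 2 B^{2}$)
$L = 8279$ ($L = -3 + \left(\left(12 + 2 \left(-5\right)^{2}\right) - 144\right) \left(-101\right) = -3 + \left(\left(12 + 2 \cdot 25\right) - 144\right) \left(-101\right) = -3 + \left(\left(12 + 50\right) - 144\right) \left(-101\right) = -3 + \left(62 - 144\right) \left(-101\right) = -3 - -8282 = -3 + 8282 = 8279$)
$\frac{1}{L} = \frac{1}{8279}$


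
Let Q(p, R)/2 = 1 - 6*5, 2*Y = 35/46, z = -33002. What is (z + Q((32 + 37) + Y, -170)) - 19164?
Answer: -52224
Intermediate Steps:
Y = 35/92 (Y = (35/46)/2 = (35*(1/46))/2 = (1/2)*(35/46) = 35/92 ≈ 0.38043)
Q(p, R) = -58 (Q(p, R) = 2*(1 - 6*5) = 2*(1 - 30) = 2*(-29) = -58)
(z + Q((32 + 37) + Y, -170)) - 19164 = (-33002 - 58) - 19164 = -33060 - 19164 = -52224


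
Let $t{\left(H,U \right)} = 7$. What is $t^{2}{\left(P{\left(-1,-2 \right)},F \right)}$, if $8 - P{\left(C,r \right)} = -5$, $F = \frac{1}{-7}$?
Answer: $49$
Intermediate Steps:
$F = - \frac{1}{7} \approx -0.14286$
$P{\left(C,r \right)} = 13$ ($P{\left(C,r \right)} = 8 - -5 = 8 + 5 = 13$)
$t^{2}{\left(P{\left(-1,-2 \right)},F \right)} = 7^{2} = 49$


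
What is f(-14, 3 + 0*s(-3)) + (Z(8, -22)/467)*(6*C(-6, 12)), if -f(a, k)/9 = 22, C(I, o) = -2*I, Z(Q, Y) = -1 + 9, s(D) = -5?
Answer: -91890/467 ≈ -196.77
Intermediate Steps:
Z(Q, Y) = 8
f(a, k) = -198 (f(a, k) = -9*22 = -198)
f(-14, 3 + 0*s(-3)) + (Z(8, -22)/467)*(6*C(-6, 12)) = -198 + (8/467)*(6*(-2*(-6))) = -198 + (8*(1/467))*(6*12) = -198 + (8/467)*72 = -198 + 576/467 = -91890/467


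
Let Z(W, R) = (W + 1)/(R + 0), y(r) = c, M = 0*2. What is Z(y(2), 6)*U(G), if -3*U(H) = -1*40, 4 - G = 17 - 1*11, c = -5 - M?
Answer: -80/9 ≈ -8.8889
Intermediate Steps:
M = 0
c = -5 (c = -5 - 1*0 = -5 + 0 = -5)
G = -2 (G = 4 - (17 - 1*11) = 4 - (17 - 11) = 4 - 1*6 = 4 - 6 = -2)
y(r) = -5
U(H) = 40/3 (U(H) = -(-1)*40/3 = -⅓*(-40) = 40/3)
Z(W, R) = (1 + W)/R
Z(y(2), 6)*U(G) = ((1 - 5)/6)*(40/3) = ((⅙)*(-4))*(40/3) = -⅔*40/3 = -80/9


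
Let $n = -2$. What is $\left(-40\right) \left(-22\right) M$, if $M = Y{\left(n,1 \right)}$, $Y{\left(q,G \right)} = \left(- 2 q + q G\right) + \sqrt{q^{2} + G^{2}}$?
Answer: $1760 + 880 \sqrt{5} \approx 3727.7$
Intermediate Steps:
$Y{\left(q,G \right)} = \sqrt{G^{2} + q^{2}} - 2 q + G q$ ($Y{\left(q,G \right)} = \left(- 2 q + G q\right) + \sqrt{G^{2} + q^{2}} = \sqrt{G^{2} + q^{2}} - 2 q + G q$)
$M = 2 + \sqrt{5}$ ($M = \sqrt{1^{2} + \left(-2\right)^{2}} - -4 + 1 \left(-2\right) = \sqrt{1 + 4} + 4 - 2 = \sqrt{5} + 4 - 2 = 2 + \sqrt{5} \approx 4.2361$)
$\left(-40\right) \left(-22\right) M = \left(-40\right) \left(-22\right) \left(2 + \sqrt{5}\right) = 880 \left(2 + \sqrt{5}\right) = 1760 + 880 \sqrt{5}$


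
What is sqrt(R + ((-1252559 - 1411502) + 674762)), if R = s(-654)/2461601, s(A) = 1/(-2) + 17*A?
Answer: I*sqrt(48216466015286307270)/4923202 ≈ 1410.4*I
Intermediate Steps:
s(A) = -1/2 + 17*A
R = -22237/4923202 (R = (-1/2 + 17*(-654))/2461601 = (-1/2 - 11118)*(1/2461601) = -22237/2*1/2461601 = -22237/4923202 ≈ -0.0045168)
sqrt(R + ((-1252559 - 1411502) + 674762)) = sqrt(-22237/4923202 + ((-1252559 - 1411502) + 674762)) = sqrt(-22237/4923202 + (-2664061 + 674762)) = sqrt(-22237/4923202 - 1989299) = sqrt(-9793720837635/4923202) = I*sqrt(48216466015286307270)/4923202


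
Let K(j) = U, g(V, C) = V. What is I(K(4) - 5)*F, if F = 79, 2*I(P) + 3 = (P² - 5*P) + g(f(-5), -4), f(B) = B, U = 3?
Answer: 237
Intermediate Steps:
K(j) = 3
I(P) = -4 + P²/2 - 5*P/2 (I(P) = -3/2 + ((P² - 5*P) - 5)/2 = -3/2 + (-5 + P² - 5*P)/2 = -3/2 + (-5/2 + P²/2 - 5*P/2) = -4 + P²/2 - 5*P/2)
I(K(4) - 5)*F = (-4 + (3 - 5)²/2 - 5*(3 - 5)/2)*79 = (-4 + (½)*(-2)² - 5/2*(-2))*79 = (-4 + (½)*4 + 5)*79 = (-4 + 2 + 5)*79 = 3*79 = 237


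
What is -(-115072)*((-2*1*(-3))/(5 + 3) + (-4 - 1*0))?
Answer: -373984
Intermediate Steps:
-(-115072)*((-2*1*(-3))/(5 + 3) + (-4 - 1*0)) = -(-115072)*((-2*(-3))/8 + (-4 + 0)) = -(-115072)*((⅛)*6 - 4) = -(-115072)*(¾ - 4) = -(-115072)*(-13)/4 = -115072*13/4 = -373984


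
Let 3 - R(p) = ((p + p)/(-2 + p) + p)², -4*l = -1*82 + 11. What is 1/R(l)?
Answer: -63504/25221169 ≈ -0.0025179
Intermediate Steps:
l = 71/4 (l = -(-1*82 + 11)/4 = -(-82 + 11)/4 = -¼*(-71) = 71/4 ≈ 17.750)
R(p) = 3 - (p + 2*p/(-2 + p))² (R(p) = 3 - ((p + p)/(-2 + p) + p)² = 3 - ((2*p)/(-2 + p) + p)² = 3 - (2*p/(-2 + p) + p)² = 3 - (p + 2*p/(-2 + p))²)
1/R(l) = 1/(3 - (71/4)⁴/(-2 + 71/4)²) = 1/(3 - 1*25411681/256/(63/4)²) = 1/(3 - 1*25411681/256*16/3969) = 1/(3 - 25411681/63504) = 1/(-25221169/63504) = -63504/25221169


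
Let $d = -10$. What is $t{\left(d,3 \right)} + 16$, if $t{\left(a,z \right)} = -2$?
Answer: $14$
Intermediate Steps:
$t{\left(d,3 \right)} + 16 = -2 + 16 = 14$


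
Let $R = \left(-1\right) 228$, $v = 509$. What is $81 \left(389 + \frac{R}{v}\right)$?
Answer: $\frac{16019613}{509} \approx 31473.0$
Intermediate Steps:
$R = -228$
$81 \left(389 + \frac{R}{v}\right) = 81 \left(389 - \frac{228}{509}\right) = 81 \cdot \frac{197773}{509} = \frac{16019613}{509}$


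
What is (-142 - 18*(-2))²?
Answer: 11236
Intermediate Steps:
(-142 - 18*(-2))² = (-142 + 36)² = (-106)² = 11236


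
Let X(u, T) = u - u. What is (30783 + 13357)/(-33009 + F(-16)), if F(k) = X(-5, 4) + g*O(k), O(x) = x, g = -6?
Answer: -44140/32913 ≈ -1.3411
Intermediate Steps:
X(u, T) = 0
F(k) = -6*k (F(k) = 0 - 6*k = -6*k)
(30783 + 13357)/(-33009 + F(-16)) = (30783 + 13357)/(-33009 - 6*(-16)) = 44140/(-33009 + 96) = 44140/(-32913) = 44140*(-1/32913) = -44140/32913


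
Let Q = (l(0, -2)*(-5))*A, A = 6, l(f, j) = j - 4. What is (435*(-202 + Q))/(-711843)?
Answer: 290/21571 ≈ 0.013444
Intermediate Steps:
l(f, j) = -4 + j
Q = 180 (Q = ((-4 - 2)*(-5))*6 = -6*(-5)*6 = 30*6 = 180)
(435*(-202 + Q))/(-711843) = (435*(-202 + 180))/(-711843) = (435*(-22))*(-1/711843) = -9570*(-1/711843) = 290/21571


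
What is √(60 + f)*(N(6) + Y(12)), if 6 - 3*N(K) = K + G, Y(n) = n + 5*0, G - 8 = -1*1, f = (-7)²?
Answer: 29*√109/3 ≈ 100.92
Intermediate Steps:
f = 49
G = 7 (G = 8 - 1*1 = 8 - 1 = 7)
Y(n) = n (Y(n) = n + 0 = n)
N(K) = -⅓ - K/3 (N(K) = 2 - (K + 7)/3 = 2 - (7 + K)/3 = 2 + (-7/3 - K/3) = -⅓ - K/3)
√(60 + f)*(N(6) + Y(12)) = √(60 + 49)*((-⅓ - ⅓*6) + 12) = √109*((-⅓ - 2) + 12) = √109*(-7/3 + 12) = √109*(29/3) = 29*√109/3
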